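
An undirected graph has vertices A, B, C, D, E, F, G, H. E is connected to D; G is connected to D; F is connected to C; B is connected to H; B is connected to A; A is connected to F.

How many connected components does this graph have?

From A: component {A, B, C, F, H}.
From D: component {D, E, G}.
That's 2 components.

2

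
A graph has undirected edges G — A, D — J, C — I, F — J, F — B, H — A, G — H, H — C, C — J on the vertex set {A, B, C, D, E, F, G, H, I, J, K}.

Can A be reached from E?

E has no edges, so nothing is reachable from it.

No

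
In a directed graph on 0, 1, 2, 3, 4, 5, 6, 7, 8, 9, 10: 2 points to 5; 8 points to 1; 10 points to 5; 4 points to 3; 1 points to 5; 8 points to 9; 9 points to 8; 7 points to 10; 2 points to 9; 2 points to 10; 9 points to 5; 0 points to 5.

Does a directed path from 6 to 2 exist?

6 has no outgoing edges, so nothing is reachable from it.

No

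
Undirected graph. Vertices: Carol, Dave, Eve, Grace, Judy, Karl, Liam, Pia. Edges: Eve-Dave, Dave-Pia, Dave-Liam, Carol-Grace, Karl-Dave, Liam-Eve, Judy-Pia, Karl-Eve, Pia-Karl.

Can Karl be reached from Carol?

No

Explore from Carol.
Distance 1: reach Grace.
The search is exhausted without reaching Karl; it lies in a different component.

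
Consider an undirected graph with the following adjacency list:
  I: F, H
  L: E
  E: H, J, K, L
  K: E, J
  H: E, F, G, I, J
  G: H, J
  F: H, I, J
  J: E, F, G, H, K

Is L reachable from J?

Explore from J.
Distance 1: reach E, F, G, H, K.
Distance 2: reach I, L.
Found L.

Yes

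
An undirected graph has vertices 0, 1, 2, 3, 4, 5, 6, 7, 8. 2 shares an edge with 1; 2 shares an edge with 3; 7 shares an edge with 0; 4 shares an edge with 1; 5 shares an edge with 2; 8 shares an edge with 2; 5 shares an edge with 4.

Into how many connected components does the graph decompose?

From 0: component {0, 7}.
From 1: component {1, 2, 3, 4, 5, 8}.
From 6: component {6}.
That's 3 components.

3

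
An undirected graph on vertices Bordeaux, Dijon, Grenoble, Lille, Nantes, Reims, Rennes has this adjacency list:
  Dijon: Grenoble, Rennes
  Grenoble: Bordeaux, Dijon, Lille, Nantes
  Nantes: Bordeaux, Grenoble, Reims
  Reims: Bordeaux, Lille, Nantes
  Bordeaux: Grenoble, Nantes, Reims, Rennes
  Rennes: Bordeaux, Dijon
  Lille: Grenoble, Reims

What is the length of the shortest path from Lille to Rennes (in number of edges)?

3

Distance 0: Lille.
Distance 1: Grenoble, Reims.
Distance 2: Bordeaux, Dijon, Nantes.
Distance 3: Rennes — contains Rennes.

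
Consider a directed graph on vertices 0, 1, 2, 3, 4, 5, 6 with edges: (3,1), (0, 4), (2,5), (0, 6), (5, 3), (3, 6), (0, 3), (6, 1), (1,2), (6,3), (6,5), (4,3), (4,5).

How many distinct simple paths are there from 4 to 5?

4→3→1→2→5
4→3→6→1→2→5
4→3→6→5
4→5

4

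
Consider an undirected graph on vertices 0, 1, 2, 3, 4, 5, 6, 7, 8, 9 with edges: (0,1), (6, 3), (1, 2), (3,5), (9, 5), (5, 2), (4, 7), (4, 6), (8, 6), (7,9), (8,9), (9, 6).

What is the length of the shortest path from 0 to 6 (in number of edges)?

5

Distance 0: 0.
Distance 1: 1.
Distance 2: 2.
Distance 3: 5.
Distance 4: 3, 9.
Distance 5: 6, 7, 8 — contains 6.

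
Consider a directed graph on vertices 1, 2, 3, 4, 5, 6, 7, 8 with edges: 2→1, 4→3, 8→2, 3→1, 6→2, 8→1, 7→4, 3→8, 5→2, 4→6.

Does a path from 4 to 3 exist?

Explore from 4.
Distance 1: reach 3, 6.
Found 3.

Yes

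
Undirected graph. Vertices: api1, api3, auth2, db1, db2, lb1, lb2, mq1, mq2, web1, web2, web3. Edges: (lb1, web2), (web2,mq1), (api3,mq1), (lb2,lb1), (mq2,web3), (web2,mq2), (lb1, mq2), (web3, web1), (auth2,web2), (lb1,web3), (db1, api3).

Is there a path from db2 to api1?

No

db2 has no edges, so nothing is reachable from it.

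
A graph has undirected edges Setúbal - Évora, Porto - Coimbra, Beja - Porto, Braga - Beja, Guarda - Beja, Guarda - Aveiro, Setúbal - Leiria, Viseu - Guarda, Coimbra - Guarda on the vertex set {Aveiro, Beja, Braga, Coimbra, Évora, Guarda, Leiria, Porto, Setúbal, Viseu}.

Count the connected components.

2

From Aveiro: component {Aveiro, Beja, Braga, Coimbra, Guarda, Porto, Viseu}.
From Évora: component {Évora, Leiria, Setúbal}.
That's 2 components.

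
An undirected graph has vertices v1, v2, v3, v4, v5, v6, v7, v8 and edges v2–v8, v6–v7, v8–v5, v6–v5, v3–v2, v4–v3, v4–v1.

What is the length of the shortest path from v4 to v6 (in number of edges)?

Distance 0: v4.
Distance 1: v1, v3.
Distance 2: v2.
Distance 3: v8.
Distance 4: v5.
Distance 5: v6 — contains v6.

5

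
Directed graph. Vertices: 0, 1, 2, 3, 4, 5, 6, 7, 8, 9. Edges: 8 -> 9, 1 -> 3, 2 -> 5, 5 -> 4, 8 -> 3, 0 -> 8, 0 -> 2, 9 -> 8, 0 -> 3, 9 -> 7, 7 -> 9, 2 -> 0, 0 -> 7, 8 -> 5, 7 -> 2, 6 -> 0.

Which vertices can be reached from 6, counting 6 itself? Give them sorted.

0, 2, 3, 4, 5, 6, 7, 8, 9

Start at 6.
Its neighbours: 0.
Then their neighbours: 2, 3, 7, 8.
Then next layer: 5, 9.
Then next layer: 4.
Nothing further is reachable.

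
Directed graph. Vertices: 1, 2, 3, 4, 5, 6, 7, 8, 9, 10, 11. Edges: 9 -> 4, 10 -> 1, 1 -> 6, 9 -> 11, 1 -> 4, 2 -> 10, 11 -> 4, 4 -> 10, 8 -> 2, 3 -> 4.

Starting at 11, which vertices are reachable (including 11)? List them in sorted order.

Start at 11.
Its neighbours: 4.
Then their neighbours: 10.
Then next layer: 1.
Then next layer: 6.
Nothing further is reachable.

1, 4, 6, 10, 11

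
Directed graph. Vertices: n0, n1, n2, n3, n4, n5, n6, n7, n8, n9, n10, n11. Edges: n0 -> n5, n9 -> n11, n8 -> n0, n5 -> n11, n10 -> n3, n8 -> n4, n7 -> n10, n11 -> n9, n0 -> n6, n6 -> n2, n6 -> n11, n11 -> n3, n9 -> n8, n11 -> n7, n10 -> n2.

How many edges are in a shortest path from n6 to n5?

5

Distance 0: n6.
Distance 1: n2, n11.
Distance 2: n3, n7, n9.
Distance 3: n8, n10.
Distance 4: n0, n4.
Distance 5: n5 — contains n5.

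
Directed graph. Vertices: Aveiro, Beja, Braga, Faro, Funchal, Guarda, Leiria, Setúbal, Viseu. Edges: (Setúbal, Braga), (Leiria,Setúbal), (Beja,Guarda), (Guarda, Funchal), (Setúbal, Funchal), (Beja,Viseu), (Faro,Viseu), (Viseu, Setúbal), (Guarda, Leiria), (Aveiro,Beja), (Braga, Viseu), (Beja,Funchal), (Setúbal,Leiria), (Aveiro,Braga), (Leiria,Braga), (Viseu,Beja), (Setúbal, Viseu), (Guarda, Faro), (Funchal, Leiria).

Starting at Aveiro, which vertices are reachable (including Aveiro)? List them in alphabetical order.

Start at Aveiro.
Its neighbours: Beja, Braga.
Then their neighbours: Funchal, Guarda, Viseu.
Then next layer: Faro, Leiria, Setúbal.
Every vertex is now reached.

Aveiro, Beja, Braga, Faro, Funchal, Guarda, Leiria, Setúbal, Viseu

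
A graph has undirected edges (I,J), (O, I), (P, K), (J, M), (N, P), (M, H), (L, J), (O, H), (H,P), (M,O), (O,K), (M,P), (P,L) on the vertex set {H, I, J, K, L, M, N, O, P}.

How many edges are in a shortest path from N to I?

Distance 0: N.
Distance 1: P.
Distance 2: H, K, L, M.
Distance 3: J, O.
Distance 4: I — contains I.

4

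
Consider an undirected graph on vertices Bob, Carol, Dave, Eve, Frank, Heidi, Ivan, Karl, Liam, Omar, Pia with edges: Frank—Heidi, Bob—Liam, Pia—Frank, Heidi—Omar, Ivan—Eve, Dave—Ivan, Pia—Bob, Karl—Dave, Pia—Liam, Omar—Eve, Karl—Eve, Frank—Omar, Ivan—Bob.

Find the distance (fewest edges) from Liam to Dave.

Distance 0: Liam.
Distance 1: Bob, Pia.
Distance 2: Frank, Ivan.
Distance 3: Dave, Eve, Heidi, Omar — contains Dave.

3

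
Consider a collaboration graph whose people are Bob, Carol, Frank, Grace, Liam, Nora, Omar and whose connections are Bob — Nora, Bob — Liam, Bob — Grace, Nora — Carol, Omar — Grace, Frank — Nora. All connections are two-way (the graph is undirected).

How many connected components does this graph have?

1

From Bob: component {Bob, Carol, Frank, Grace, Liam, Nora, Omar}.
That's 1 component.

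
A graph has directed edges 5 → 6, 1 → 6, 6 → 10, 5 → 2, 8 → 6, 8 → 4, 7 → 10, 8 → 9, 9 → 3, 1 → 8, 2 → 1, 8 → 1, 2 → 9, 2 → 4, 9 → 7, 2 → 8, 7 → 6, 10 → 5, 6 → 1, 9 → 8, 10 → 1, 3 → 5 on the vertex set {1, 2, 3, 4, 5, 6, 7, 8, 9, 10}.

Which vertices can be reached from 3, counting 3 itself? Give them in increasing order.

1, 2, 3, 4, 5, 6, 7, 8, 9, 10

Start at 3.
Its neighbours: 5.
Then their neighbours: 2, 6.
Then next layer: 1, 4, 8, 9, 10.
Then next layer: 7.
Every vertex is now reached.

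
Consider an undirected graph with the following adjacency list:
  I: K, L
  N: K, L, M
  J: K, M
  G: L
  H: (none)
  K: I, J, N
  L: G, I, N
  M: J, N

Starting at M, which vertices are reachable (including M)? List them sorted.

Start at M.
Its neighbours: J, N.
Then their neighbours: K, L.
Then next layer: G, I.
Nothing further is reachable.

G, I, J, K, L, M, N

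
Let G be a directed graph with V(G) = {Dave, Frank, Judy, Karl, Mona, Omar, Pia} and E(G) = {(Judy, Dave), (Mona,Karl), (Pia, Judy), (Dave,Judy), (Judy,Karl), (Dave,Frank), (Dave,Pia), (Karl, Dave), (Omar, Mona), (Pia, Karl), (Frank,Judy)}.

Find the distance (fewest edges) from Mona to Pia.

3

Distance 0: Mona.
Distance 1: Karl.
Distance 2: Dave.
Distance 3: Frank, Judy, Pia — contains Pia.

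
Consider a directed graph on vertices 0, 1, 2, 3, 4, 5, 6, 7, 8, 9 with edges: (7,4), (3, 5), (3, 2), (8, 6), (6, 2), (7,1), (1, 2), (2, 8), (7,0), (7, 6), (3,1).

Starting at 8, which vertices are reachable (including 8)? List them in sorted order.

2, 6, 8

Start at 8.
Its neighbours: 6.
Then their neighbours: 2.
Nothing further is reachable.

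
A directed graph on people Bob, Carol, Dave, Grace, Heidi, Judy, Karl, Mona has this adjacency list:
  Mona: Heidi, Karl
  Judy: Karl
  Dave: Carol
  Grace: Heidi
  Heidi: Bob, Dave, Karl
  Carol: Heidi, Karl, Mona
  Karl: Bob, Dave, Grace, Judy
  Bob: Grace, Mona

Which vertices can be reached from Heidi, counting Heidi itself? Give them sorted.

Bob, Carol, Dave, Grace, Heidi, Judy, Karl, Mona

Start at Heidi.
Its neighbours: Bob, Dave, Karl.
Then their neighbours: Carol, Grace, Judy, Mona.
Every vertex is now reached.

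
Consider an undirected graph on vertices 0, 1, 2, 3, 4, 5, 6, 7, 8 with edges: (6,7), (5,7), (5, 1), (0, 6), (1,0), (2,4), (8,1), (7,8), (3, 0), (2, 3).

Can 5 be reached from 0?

Explore from 0.
Distance 1: reach 1, 3, 6.
Distance 2: reach 2, 5, 7, 8.
Found 5.

Yes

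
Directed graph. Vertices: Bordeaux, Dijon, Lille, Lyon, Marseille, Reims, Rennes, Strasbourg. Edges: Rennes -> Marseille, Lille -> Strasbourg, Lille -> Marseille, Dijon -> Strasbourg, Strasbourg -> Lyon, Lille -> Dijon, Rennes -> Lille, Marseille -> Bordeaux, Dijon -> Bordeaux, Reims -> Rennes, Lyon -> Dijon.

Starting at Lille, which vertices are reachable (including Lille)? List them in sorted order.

Start at Lille.
Its neighbours: Dijon, Marseille, Strasbourg.
Then their neighbours: Bordeaux, Lyon.
Nothing further is reachable.

Bordeaux, Dijon, Lille, Lyon, Marseille, Strasbourg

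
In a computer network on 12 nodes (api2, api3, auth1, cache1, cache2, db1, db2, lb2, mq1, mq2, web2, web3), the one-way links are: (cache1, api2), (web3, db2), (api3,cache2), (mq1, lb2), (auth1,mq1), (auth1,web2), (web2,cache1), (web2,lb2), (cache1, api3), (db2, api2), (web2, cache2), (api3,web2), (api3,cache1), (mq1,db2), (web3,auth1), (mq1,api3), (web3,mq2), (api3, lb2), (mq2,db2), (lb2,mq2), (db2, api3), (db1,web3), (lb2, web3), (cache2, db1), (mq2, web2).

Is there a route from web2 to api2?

Yes

Explore from web2.
Distance 1: reach cache1, cache2, lb2.
Distance 2: reach api2, api3, db1, mq2, web3.
Found api2.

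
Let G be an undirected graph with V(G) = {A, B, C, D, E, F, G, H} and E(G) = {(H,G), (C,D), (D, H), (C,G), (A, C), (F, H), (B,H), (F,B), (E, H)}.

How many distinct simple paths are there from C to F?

4

C–D–H–B–F
C–D–H–F
C–G–H–B–F
C–G–H–F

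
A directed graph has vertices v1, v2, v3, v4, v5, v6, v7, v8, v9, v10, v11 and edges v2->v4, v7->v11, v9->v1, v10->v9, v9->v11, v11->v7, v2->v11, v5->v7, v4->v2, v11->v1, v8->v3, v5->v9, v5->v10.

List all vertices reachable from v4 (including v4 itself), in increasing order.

Start at v4.
Its neighbours: v2.
Then their neighbours: v11.
Then next layer: v1, v7.
Nothing further is reachable.

v1, v2, v4, v7, v11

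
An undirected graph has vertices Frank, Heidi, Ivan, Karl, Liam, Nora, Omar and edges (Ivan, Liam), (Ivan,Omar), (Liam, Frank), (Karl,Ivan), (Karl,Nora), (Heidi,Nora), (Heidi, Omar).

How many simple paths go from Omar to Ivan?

Omar–Heidi–Nora–Karl–Ivan
Omar–Ivan

2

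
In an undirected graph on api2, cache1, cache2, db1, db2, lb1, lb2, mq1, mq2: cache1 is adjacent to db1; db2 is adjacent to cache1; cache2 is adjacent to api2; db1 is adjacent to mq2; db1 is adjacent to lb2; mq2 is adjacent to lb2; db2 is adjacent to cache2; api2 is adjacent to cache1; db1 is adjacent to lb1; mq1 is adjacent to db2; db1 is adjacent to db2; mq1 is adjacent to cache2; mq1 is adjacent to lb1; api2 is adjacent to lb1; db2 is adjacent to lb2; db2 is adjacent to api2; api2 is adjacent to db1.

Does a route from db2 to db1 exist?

Yes

Explore from db2.
Distance 1: reach api2, cache1, cache2, db1, lb2, mq1.
Found db1.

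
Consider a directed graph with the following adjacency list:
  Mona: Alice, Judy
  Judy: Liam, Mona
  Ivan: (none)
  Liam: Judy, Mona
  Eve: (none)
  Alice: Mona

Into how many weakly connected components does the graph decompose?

3

From Alice: component {Alice, Judy, Liam, Mona}.
From Eve: component {Eve}.
From Ivan: component {Ivan}.
That's 3 components.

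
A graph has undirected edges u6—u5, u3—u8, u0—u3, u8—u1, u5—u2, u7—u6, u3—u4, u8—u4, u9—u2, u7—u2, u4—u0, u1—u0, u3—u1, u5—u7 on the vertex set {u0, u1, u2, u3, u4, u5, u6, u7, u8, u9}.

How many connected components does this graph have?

2

From u0: component {u0, u1, u3, u4, u8}.
From u2: component {u2, u5, u6, u7, u9}.
That's 2 components.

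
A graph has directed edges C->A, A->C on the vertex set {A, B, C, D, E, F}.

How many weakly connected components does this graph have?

5

From A: component {A, C}.
From B: component {B}.
From D: component {D}.
From E: component {E}.
From F: component {F}.
That's 5 components.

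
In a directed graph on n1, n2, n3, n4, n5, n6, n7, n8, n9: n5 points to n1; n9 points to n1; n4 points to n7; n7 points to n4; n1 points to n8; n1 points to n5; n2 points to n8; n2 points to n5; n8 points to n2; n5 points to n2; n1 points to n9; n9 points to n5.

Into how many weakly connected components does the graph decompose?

From n1: component {n1, n2, n5, n8, n9}.
From n3: component {n3}.
From n4: component {n4, n7}.
From n6: component {n6}.
That's 4 components.

4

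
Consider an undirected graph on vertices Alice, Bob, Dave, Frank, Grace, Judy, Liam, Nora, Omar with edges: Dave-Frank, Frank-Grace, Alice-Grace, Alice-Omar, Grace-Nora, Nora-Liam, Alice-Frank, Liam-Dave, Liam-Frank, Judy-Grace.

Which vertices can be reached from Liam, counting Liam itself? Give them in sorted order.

Start at Liam.
Its neighbours: Dave, Frank, Nora.
Then their neighbours: Alice, Grace.
Then next layer: Judy, Omar.
Nothing further is reachable.

Alice, Dave, Frank, Grace, Judy, Liam, Nora, Omar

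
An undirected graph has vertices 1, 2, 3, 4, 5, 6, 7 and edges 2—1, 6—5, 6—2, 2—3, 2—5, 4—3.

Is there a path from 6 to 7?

No

Explore from 6.
Distance 1: reach 2, 5.
Distance 2: reach 1, 3.
Distance 3: reach 4.
The search is exhausted without reaching 7; it lies in a different component.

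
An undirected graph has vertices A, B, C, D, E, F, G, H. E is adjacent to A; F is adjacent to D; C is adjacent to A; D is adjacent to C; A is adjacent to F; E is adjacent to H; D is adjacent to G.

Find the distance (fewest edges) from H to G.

5

Distance 0: H.
Distance 1: E.
Distance 2: A.
Distance 3: C, F.
Distance 4: D.
Distance 5: G — contains G.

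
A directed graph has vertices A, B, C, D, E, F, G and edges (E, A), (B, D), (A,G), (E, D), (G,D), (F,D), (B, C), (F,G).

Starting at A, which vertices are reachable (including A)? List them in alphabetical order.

A, D, G

Start at A.
Its neighbours: G.
Then their neighbours: D.
Nothing further is reachable.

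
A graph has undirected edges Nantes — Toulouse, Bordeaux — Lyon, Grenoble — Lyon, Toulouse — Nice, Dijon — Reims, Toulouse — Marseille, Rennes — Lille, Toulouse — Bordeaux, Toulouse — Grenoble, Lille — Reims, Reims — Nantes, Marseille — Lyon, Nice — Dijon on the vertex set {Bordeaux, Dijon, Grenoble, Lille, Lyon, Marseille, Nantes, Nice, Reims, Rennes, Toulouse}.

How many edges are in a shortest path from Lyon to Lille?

Distance 0: Lyon.
Distance 1: Bordeaux, Grenoble, Marseille.
Distance 2: Toulouse.
Distance 3: Nantes, Nice.
Distance 4: Dijon, Reims.
Distance 5: Lille — contains Lille.

5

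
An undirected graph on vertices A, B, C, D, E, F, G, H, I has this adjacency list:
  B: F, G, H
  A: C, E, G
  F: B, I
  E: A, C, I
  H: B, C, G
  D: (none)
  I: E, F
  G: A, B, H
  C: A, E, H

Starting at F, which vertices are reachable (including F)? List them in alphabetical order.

A, B, C, E, F, G, H, I

Start at F.
Its neighbours: B, I.
Then their neighbours: E, G, H.
Then next layer: A, C.
Nothing further is reachable.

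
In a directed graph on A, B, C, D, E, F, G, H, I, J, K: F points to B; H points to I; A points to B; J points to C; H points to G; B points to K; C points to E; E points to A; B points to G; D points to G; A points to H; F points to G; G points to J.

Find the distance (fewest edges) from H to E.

Distance 0: H.
Distance 1: G, I.
Distance 2: J.
Distance 3: C.
Distance 4: E — contains E.

4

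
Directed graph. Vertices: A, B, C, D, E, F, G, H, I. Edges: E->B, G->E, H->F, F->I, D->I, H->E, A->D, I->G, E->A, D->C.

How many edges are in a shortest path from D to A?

Distance 0: D.
Distance 1: C, I.
Distance 2: G.
Distance 3: E.
Distance 4: A, B — contains A.

4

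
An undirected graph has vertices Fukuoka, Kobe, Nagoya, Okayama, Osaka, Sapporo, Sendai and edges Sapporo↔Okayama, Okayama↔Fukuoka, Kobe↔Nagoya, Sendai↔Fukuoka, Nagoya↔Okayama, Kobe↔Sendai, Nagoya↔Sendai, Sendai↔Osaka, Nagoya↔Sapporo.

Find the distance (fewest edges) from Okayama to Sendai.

Distance 0: Okayama.
Distance 1: Fukuoka, Nagoya, Sapporo.
Distance 2: Kobe, Sendai — contains Sendai.

2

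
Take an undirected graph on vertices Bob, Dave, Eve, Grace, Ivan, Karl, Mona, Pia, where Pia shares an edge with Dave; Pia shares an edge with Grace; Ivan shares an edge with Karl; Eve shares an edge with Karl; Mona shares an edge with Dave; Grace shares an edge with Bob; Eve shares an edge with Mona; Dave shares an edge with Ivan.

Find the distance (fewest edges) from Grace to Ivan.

Distance 0: Grace.
Distance 1: Bob, Pia.
Distance 2: Dave.
Distance 3: Ivan, Mona — contains Ivan.

3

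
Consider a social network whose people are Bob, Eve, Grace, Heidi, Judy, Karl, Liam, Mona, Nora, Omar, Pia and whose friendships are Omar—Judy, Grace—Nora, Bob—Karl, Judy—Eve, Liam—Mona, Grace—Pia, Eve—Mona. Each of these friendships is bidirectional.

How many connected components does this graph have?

From Bob: component {Bob, Karl}.
From Eve: component {Eve, Judy, Liam, Mona, Omar}.
From Grace: component {Grace, Nora, Pia}.
From Heidi: component {Heidi}.
That's 4 components.

4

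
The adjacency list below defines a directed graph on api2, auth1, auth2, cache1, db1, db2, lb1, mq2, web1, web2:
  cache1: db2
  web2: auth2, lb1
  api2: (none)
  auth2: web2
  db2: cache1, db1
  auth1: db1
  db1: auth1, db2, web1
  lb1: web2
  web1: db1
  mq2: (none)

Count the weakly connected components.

From api2: component {api2}.
From auth1: component {auth1, cache1, db1, db2, web1}.
From auth2: component {auth2, lb1, web2}.
From mq2: component {mq2}.
That's 4 components.

4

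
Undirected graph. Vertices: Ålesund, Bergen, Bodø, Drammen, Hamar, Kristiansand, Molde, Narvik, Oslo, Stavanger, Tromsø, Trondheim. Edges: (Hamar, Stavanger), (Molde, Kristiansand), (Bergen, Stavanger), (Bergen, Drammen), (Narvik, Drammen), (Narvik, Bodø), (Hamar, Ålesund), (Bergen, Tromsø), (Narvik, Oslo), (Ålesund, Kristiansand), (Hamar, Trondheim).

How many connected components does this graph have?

From Ålesund: component {Ålesund, Bergen, Bodø, Drammen, Hamar, Kristiansand, Molde, Narvik, Oslo, Stavanger, Tromsø, Trondheim}.
That's 1 component.

1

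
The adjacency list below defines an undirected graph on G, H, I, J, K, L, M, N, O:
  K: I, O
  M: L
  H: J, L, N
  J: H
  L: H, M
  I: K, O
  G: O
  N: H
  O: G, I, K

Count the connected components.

2

From G: component {G, I, K, O}.
From H: component {H, J, L, M, N}.
That's 2 components.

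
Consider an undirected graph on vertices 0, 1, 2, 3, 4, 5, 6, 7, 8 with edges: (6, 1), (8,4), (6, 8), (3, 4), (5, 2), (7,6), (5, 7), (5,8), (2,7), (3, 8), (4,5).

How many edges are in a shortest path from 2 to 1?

Distance 0: 2.
Distance 1: 5, 7.
Distance 2: 4, 6, 8.
Distance 3: 1, 3 — contains 1.

3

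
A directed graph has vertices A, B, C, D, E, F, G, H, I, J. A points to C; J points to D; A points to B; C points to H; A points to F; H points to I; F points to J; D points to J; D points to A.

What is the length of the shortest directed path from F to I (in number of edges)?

6

Distance 0: F.
Distance 1: J.
Distance 2: D.
Distance 3: A.
Distance 4: B, C.
Distance 5: H.
Distance 6: I — contains I.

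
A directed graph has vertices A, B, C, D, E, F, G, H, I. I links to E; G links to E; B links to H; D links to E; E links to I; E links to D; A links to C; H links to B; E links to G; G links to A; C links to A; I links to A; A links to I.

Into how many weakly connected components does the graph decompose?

From A: component {A, C, D, E, G, I}.
From B: component {B, H}.
From F: component {F}.
That's 3 components.

3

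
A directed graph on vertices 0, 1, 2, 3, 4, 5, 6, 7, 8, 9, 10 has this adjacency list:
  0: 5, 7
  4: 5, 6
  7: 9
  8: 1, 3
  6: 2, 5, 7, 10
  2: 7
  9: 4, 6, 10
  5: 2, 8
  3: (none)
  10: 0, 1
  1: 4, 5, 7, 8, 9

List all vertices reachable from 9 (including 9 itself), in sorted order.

0, 1, 2, 3, 4, 5, 6, 7, 8, 9, 10

Start at 9.
Its neighbours: 4, 6, 10.
Then their neighbours: 0, 1, 2, 5, 7.
Then next layer: 8.
Then next layer: 3.
Every vertex is now reached.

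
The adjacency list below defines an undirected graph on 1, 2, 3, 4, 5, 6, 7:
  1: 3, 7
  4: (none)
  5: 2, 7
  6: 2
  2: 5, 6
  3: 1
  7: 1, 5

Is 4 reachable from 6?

No

Explore from 6.
Distance 1: reach 2.
Distance 2: reach 5.
Distance 3: reach 7.
Distance 4: reach 1.
Distance 5: reach 3.
The search is exhausted without reaching 4; it lies in a different component.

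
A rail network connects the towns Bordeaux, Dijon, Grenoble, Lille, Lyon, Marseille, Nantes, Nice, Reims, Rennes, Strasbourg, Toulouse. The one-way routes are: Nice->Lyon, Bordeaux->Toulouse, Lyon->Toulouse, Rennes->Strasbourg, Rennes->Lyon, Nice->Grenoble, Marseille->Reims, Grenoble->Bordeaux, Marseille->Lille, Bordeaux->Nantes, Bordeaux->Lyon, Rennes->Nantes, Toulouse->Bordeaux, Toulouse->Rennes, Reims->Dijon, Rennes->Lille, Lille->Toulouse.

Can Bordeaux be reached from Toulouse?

Explore from Toulouse.
Distance 1: reach Bordeaux, Rennes.
Found Bordeaux.

Yes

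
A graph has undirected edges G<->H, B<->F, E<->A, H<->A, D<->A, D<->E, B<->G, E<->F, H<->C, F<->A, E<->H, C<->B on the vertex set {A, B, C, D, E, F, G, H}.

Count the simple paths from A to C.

15

A–D–E–F–B–C
A–D–E–F–B–G–H–C
A–D–E–H–C
A–D–E–H–G–B–C
A–E–F–B–C
A–E–F–B–G–H–C
A–E–H–C
A–E–H–G–B–C
A–F–B–C
A–F–B–G–H–C
A–F–E–H–C
A–F–E–H–G–B–C
A–H–C
A–H–E–F–B–C
A–H–G–B–C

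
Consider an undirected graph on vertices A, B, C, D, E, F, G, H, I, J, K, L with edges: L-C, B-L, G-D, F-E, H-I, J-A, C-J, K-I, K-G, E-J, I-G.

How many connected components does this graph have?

2

From A: component {A, B, C, E, F, J, L}.
From D: component {D, G, H, I, K}.
That's 2 components.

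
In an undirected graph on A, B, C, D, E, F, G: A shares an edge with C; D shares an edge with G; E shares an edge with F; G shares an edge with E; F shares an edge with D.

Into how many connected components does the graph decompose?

3

From A: component {A, C}.
From B: component {B}.
From D: component {D, E, F, G}.
That's 3 components.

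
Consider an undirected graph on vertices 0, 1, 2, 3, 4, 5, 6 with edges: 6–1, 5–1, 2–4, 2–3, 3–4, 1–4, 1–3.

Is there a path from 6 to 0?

Explore from 6.
Distance 1: reach 1.
Distance 2: reach 3, 4, 5.
Distance 3: reach 2.
The search is exhausted without reaching 0; it lies in a different component.

No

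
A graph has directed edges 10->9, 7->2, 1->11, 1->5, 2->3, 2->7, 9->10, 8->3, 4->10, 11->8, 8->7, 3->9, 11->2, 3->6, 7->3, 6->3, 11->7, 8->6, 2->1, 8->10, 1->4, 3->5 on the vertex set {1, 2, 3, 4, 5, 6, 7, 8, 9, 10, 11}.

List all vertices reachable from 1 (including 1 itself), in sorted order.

Start at 1.
Its neighbours: 4, 5, 11.
Then their neighbours: 2, 7, 8, 10.
Then next layer: 3, 6, 9.
Every vertex is now reached.

1, 2, 3, 4, 5, 6, 7, 8, 9, 10, 11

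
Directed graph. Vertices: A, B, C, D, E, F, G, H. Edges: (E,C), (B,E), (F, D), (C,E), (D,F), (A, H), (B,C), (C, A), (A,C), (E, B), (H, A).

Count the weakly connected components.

From A: component {A, B, C, E, H}.
From D: component {D, F}.
From G: component {G}.
That's 3 components.

3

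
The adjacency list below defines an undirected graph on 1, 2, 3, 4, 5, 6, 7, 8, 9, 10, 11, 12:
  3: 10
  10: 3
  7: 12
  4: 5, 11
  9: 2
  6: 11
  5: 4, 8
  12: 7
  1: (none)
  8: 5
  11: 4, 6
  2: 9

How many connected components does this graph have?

5

From 1: component {1}.
From 2: component {2, 9}.
From 3: component {3, 10}.
From 4: component {4, 5, 6, 8, 11}.
From 7: component {7, 12}.
That's 5 components.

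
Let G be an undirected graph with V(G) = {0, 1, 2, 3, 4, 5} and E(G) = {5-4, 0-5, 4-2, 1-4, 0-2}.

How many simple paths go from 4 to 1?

4–1

1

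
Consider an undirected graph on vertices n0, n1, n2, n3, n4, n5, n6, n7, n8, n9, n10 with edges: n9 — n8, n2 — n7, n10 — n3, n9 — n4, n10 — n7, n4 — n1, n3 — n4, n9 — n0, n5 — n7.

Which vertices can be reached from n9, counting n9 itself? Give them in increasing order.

Start at n9.
Its neighbours: n0, n4, n8.
Then their neighbours: n1, n3.
Then next layer: n10.
Then next layer: n7.
Then next layer: n2, n5.
Nothing further is reachable.

n0, n1, n2, n3, n4, n5, n7, n8, n9, n10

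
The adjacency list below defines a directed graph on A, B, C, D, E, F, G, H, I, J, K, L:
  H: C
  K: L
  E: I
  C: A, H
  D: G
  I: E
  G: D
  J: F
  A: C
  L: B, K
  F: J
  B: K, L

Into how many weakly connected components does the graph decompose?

5

From A: component {A, C, H}.
From B: component {B, K, L}.
From D: component {D, G}.
From E: component {E, I}.
From F: component {F, J}.
That's 5 components.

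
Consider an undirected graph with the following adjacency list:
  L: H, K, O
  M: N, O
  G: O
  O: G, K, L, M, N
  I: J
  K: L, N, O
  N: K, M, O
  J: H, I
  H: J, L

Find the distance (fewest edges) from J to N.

Distance 0: J.
Distance 1: H, I.
Distance 2: L.
Distance 3: K, O.
Distance 4: G, M, N — contains N.

4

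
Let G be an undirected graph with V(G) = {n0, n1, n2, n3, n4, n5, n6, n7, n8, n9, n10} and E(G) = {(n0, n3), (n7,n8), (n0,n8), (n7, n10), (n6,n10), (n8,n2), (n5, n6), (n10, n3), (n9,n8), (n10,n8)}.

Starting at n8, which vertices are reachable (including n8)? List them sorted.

Start at n8.
Its neighbours: n0, n2, n7, n9, n10.
Then their neighbours: n3, n6.
Then next layer: n5.
Nothing further is reachable.

n0, n2, n3, n5, n6, n7, n8, n9, n10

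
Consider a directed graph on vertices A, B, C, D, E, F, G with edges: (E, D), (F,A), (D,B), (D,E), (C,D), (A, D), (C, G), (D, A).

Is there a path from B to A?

No

B has no outgoing edges, so nothing is reachable from it.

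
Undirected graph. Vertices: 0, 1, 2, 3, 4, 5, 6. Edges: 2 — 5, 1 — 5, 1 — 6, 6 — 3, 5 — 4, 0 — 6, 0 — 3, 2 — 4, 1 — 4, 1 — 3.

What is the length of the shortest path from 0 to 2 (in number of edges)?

4

Distance 0: 0.
Distance 1: 3, 6.
Distance 2: 1.
Distance 3: 4, 5.
Distance 4: 2 — contains 2.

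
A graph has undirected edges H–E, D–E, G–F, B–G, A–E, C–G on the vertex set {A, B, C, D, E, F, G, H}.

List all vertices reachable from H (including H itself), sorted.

A, D, E, H

Start at H.
Its neighbours: E.
Then their neighbours: A, D.
Nothing further is reachable.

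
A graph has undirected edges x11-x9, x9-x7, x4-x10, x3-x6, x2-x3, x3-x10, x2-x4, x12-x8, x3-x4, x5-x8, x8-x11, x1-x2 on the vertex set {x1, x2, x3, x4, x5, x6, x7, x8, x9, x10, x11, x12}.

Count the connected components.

From x1: component {x1, x2, x3, x4, x6, x10}.
From x5: component {x5, x7, x8, x9, x11, x12}.
That's 2 components.

2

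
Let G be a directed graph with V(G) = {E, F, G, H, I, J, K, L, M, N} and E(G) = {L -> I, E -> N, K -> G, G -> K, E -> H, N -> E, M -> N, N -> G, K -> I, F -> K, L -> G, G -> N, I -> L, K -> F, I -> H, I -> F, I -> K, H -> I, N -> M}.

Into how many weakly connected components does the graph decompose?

From E: component {E, F, G, H, I, K, L, M, N}.
From J: component {J}.
That's 2 components.

2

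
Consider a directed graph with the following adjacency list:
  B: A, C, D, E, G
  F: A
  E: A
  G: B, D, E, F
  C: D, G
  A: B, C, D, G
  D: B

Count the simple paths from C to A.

C→D→B→A
C→D→B→E→A
C→D→B→G→E→A
C→D→B→G→F→A
C→G→B→A
C→G→B→E→A
C→G→D→B→A
C→G→D→B→E→A
C→G→E→A
C→G→F→A

10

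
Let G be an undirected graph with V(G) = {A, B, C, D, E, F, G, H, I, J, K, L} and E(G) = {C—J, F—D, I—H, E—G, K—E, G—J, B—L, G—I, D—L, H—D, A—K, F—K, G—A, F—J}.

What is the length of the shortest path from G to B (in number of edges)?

Distance 0: G.
Distance 1: A, E, I, J.
Distance 2: C, F, H, K.
Distance 3: D.
Distance 4: L.
Distance 5: B — contains B.

5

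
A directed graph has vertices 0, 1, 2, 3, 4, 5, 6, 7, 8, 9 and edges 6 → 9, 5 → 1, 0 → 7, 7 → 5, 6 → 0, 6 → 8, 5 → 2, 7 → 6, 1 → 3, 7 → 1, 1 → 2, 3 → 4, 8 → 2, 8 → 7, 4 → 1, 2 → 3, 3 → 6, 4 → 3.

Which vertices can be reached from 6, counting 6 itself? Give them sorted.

Start at 6.
Its neighbours: 0, 8, 9.
Then their neighbours: 2, 7.
Then next layer: 1, 3, 5.
Then next layer: 4.
Every vertex is now reached.

0, 1, 2, 3, 4, 5, 6, 7, 8, 9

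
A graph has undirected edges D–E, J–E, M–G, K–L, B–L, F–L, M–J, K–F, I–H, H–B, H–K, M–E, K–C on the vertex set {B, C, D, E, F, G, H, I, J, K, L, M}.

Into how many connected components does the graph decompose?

2

From B: component {B, C, F, H, I, K, L}.
From D: component {D, E, G, J, M}.
That's 2 components.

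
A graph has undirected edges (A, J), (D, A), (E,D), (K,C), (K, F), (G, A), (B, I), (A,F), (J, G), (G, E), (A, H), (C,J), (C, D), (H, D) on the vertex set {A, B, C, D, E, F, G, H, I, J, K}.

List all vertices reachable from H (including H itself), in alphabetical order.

A, C, D, E, F, G, H, J, K

Start at H.
Its neighbours: A, D.
Then their neighbours: C, E, F, G, J.
Then next layer: K.
Nothing further is reachable.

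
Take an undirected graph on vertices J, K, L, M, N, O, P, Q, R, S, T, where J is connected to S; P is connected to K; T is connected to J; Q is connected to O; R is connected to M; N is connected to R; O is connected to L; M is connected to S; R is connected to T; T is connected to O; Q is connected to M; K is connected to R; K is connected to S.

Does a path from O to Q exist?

Explore from O.
Distance 1: reach L, Q, T.
Found Q.

Yes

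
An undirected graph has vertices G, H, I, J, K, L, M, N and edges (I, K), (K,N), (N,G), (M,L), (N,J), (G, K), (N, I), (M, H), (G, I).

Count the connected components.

From G: component {G, I, J, K, N}.
From H: component {H, L, M}.
That's 2 components.

2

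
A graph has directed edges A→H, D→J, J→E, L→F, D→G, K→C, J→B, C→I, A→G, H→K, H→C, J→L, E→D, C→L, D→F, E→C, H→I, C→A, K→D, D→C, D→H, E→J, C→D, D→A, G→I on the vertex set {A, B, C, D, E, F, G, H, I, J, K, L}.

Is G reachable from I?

No

I has no outgoing edges, so nothing is reachable from it.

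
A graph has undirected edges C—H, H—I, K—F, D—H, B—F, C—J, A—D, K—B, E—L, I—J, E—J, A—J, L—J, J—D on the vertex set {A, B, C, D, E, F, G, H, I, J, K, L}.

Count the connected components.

From A: component {A, C, D, E, H, I, J, L}.
From B: component {B, F, K}.
From G: component {G}.
That's 3 components.

3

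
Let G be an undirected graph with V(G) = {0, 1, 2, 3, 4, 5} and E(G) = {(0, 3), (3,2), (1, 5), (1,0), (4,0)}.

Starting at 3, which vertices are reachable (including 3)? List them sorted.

0, 1, 2, 3, 4, 5

Start at 3.
Its neighbours: 0, 2.
Then their neighbours: 1, 4.
Then next layer: 5.
Every vertex is now reached.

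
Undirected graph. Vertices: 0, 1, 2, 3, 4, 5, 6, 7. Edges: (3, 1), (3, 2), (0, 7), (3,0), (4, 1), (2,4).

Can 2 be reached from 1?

Explore from 1.
Distance 1: reach 3, 4.
Distance 2: reach 0, 2.
Found 2.

Yes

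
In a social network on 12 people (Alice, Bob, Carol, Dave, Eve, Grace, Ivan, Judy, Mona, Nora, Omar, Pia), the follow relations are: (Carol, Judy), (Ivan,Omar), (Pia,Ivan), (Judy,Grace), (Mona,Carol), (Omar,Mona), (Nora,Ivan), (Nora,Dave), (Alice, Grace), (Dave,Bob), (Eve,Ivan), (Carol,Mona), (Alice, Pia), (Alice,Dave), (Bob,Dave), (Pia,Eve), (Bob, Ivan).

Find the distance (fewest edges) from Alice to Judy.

Distance 0: Alice.
Distance 1: Dave, Grace, Pia.
Distance 2: Bob, Eve, Ivan.
Distance 3: Omar.
Distance 4: Mona.
Distance 5: Carol.
Distance 6: Judy — contains Judy.

6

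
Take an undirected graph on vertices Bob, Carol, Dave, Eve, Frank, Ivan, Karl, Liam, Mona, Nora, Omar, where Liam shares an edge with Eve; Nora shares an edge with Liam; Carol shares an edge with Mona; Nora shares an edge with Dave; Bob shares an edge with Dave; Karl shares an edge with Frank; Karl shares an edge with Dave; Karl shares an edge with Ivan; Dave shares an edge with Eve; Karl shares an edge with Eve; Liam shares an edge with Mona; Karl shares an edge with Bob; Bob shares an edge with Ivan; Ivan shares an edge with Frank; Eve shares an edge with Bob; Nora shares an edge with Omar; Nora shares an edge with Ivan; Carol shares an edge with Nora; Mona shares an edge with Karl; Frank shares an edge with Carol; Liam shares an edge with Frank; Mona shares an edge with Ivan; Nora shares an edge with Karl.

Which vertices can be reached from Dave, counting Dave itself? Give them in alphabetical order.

Start at Dave.
Its neighbours: Bob, Eve, Karl, Nora.
Then their neighbours: Carol, Frank, Ivan, Liam, Mona, Omar.
Every vertex is now reached.

Bob, Carol, Dave, Eve, Frank, Ivan, Karl, Liam, Mona, Nora, Omar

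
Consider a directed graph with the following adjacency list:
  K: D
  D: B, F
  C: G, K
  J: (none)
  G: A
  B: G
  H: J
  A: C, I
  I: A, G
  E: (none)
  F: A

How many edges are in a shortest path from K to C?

4

Distance 0: K.
Distance 1: D.
Distance 2: B, F.
Distance 3: A, G.
Distance 4: C, I — contains C.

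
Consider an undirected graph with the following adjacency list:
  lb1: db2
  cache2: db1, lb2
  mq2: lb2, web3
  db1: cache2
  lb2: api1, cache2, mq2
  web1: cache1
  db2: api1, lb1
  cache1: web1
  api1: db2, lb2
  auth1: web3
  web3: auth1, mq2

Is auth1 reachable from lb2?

Explore from lb2.
Distance 1: reach api1, cache2, mq2.
Distance 2: reach db1, db2, web3.
Distance 3: reach auth1, lb1.
Found auth1.

Yes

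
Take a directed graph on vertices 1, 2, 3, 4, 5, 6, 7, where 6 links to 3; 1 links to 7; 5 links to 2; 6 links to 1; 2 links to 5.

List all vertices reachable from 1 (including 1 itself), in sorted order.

1, 7

Start at 1.
Its neighbours: 7.
Nothing further is reachable.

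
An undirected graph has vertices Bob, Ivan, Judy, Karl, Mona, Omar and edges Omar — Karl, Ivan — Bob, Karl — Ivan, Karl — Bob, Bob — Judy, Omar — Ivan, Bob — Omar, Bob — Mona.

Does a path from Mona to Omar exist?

Yes

Explore from Mona.
Distance 1: reach Bob.
Distance 2: reach Ivan, Judy, Karl, Omar.
Found Omar.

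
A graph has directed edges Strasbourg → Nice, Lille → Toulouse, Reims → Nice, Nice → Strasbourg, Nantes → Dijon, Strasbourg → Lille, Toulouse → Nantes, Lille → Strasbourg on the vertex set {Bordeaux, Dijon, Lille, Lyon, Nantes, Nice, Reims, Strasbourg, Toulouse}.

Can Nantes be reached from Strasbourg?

Explore from Strasbourg.
Distance 1: reach Lille, Nice.
Distance 2: reach Toulouse.
Distance 3: reach Nantes.
Found Nantes.

Yes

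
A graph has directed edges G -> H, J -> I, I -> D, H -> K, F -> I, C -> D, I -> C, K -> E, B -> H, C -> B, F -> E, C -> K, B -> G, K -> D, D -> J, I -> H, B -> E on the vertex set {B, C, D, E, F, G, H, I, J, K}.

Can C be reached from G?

Explore from G.
Distance 1: reach H.
Distance 2: reach K.
Distance 3: reach D, E.
Distance 4: reach J.
Distance 5: reach I.
Distance 6: reach C.
Found C.

Yes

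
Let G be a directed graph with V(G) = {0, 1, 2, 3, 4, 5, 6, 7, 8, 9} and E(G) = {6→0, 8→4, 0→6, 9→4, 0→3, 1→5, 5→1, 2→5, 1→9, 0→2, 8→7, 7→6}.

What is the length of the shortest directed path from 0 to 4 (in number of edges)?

5

Distance 0: 0.
Distance 1: 2, 3, 6.
Distance 2: 5.
Distance 3: 1.
Distance 4: 9.
Distance 5: 4 — contains 4.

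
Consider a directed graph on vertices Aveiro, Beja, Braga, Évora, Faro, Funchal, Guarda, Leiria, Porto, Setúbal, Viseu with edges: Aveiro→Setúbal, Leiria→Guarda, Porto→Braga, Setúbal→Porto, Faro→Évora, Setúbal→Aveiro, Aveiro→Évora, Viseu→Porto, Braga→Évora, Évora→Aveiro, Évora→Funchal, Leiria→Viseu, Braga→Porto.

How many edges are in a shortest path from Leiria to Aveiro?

5

Distance 0: Leiria.
Distance 1: Guarda, Viseu.
Distance 2: Porto.
Distance 3: Braga.
Distance 4: Évora.
Distance 5: Aveiro, Funchal — contains Aveiro.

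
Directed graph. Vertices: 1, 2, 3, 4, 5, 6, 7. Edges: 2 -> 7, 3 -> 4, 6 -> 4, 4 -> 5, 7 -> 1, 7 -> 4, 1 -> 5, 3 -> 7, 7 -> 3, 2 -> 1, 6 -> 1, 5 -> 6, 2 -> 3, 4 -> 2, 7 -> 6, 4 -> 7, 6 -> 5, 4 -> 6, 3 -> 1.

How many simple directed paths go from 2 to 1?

17

2→1
2→3→1
2→3→4→5→6→1
2→3→4→6→1
2→3→4→7→1
2→3→4→7→6→1
2→3→7→1
2→3→7→4→5→6→1
... and 9 more.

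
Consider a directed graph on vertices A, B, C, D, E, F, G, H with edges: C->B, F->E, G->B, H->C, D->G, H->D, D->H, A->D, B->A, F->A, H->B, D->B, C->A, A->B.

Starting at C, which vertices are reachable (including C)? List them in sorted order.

Start at C.
Its neighbours: A, B.
Then their neighbours: D.
Then next layer: G, H.
Nothing further is reachable.

A, B, C, D, G, H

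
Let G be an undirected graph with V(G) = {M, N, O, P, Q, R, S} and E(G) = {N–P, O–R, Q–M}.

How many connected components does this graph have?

From M: component {M, Q}.
From N: component {N, P}.
From O: component {O, R}.
From S: component {S}.
That's 4 components.

4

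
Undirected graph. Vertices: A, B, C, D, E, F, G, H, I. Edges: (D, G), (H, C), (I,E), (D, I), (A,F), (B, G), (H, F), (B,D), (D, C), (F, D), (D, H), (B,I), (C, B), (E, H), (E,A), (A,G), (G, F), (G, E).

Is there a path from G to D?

Yes

Explore from G.
Distance 1: reach A, B, D, E, F.
Found D.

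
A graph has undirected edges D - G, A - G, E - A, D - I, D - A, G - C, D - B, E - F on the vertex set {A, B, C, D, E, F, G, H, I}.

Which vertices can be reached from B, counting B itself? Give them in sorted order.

Start at B.
Its neighbours: D.
Then their neighbours: A, G, I.
Then next layer: C, E.
Then next layer: F.
Nothing further is reachable.

A, B, C, D, E, F, G, I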